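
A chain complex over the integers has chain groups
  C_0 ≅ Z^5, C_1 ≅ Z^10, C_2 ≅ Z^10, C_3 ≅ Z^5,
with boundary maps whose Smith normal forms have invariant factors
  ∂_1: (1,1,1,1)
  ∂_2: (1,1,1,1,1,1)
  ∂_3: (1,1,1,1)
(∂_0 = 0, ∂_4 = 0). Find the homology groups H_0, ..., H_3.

H_0 ≅ Z,  H_1 = 0,  H_2 = 0,  H_3 ≅ Z.

H_0: b_0 = 5 − 0 − 4 = 1; torsion from ∂_1 factors > 1: none. So H_0 ≅ Z.
H_1: b_1 = 10 − 4 − 6 = 0; torsion from ∂_2 factors > 1: none. So H_1 ≅ 0.
H_2: b_2 = 10 − 6 − 4 = 0; torsion from ∂_3 factors > 1: none. So H_2 ≅ 0.
H_3: b_3 = 5 − 4 − 0 = 1; torsion from ∂_4 factors > 1: none. So H_3 ≅ Z.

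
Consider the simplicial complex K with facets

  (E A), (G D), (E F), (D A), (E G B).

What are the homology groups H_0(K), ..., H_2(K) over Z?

H_0 = Z,  H_1 = Z,  H_2 = 0.

Take the total order A < B < D < E < F < G on the vertex set. Then K (dimension 2) consists of the simplices:

  0-simplices (6): A, B, D, E, F, G
  1-simplices (7): AD, AE, BE, BG, DG, EF, EG
  2-simplices (1): BEG

Hence C_0 ≅ Z^6, C_1 ≅ Z^7, C_2 ≅ Z^1.

∂_1: C_1 → C_0 maps an edge to its endpoints' difference, ∂[p,q] = q − p. For instance
  ∂BG = G − B.
This gives a 6×7 integer matrix of rank 5; reducing to Smith normal form yields diagonal entries (1,1,1,1,1).

Boundary ∂_2: C_2 → C_1 maps a triangle to the signed sum of its edges. For instance
  ∂BEG = EG − BG + BE.
The resulting 7×1 matrix has rank 1, and its Smith normal form has invariant factors (1).

Now H_k = ker ∂_k / im ∂_{k+1}, so:

  H_0: rank C_0 − rank ∂_1 = 6 − 5 = 1, and the invariant factors of ∂_1 are all 1, so H_0 = Z.
  H_1: rank ker ∂_1 − rank ∂_2 = (7 − 5) − 1 = 1, and the invariant factors of ∂_2 are all 1, so H_1 = Z.
  H_2: rank ker ∂_2 − rank ∂_3 = (1 − 1) − 0 = 0, and there is no ∂_3, so H_2 = 0.

As a check, the Euler characteristic is 6 − 7 + 1 = 0, which agrees with 1 − 1 + 0 = 0.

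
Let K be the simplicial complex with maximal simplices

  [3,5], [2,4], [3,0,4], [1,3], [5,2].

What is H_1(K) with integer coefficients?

We work with the vertex ordering 0 < 1 < 2 < 3 < 4 < 5. The simplices of K, each written with vertices in increasing order, are:

  0-simplices (6): [0], [1], [2], [3], [4], [5]
  1-simplices (7): [0,3], [0,4], [1,3], [2,4], [2,5], [3,4], [3,5]
  2-simplices (1): [0,3,4]

Hence C_0 ≅ Z^6, C_1 ≅ Z^7, C_2 ≅ Z^1.

Boundary ∂_1: C_1 → C_0 is given by ∂[p,q] = [q] − [p]. For instance
  ∂[2,4] = [4] − [2].
The 6×7 boundary matrix has rank 5 and Smith normal form diag(1,1,1,1,1).

Boundary ∂_2: C_2 → C_1 sends each 2-simplex [p,q,r] to [q,r] − [p,r] + [p,q]. For instance
  ∂[0,3,4] = [3,4] − [0,4] + [0,3].
The resulting 7×1 matrix has rank 1, and its Smith normal form has invariant factors (1).

Computing H_k = (kernel of ∂_k) / (image of ∂_{k+1}):

  H_1: rank ker ∂_1 − rank ∂_2 = (7 − 5) − 1 = 1, and the invariant factors of ∂_2 are all 1, so H_1 = Z.

H_1 = Z.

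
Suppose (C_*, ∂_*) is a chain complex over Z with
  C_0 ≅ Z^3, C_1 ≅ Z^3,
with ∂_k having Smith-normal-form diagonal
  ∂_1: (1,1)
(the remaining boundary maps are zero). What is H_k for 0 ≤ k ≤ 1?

H_0: b_0 = 3 − 0 − 2 = 1; torsion from ∂_1 factors > 1: none. So H_0 = Z.
H_1: b_1 = 3 − 2 − 0 = 1; torsion from ∂_2 factors > 1: none. So H_1 = Z.

H_0 = Z,  H_1 = Z.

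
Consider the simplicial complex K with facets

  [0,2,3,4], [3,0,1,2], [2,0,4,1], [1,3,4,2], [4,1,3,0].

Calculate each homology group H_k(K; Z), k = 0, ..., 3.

Fix the vertex order 0 < 1 < 2 < 3 < 4 and write every simplex with vertices in increasing order. Then dim K = 3 and the simplices of K are:

  0-simplices (5): [0], [1], [2], [3], [4]
  1-simplices (10): [0,1], [0,2], [0,3], [0,4], [1,2], [1,3], [1,4], [2,3], [2,4], [3,4]
  2-simplices (10): [0,1,2], [0,1,3], [0,1,4], [0,2,3], [0,2,4], [0,3,4], [1,2,3], [1,2,4], [1,3,4], [2,3,4]
  3-simplices (5): [0,1,2,3], [0,1,2,4], [0,1,3,4], [0,2,3,4], [1,2,3,4]

giving chain groups C_0 ≅ Z^5, C_1 ≅ Z^10, C_2 ≅ Z^10, C_3 ≅ Z^5.

Boundary ∂_1: C_1 → C_0 sends each edge [p,q] (with p < q) to q − p. For instance
  ∂[0,2] = [2] − [0].
This gives a 5×10 integer matrix of rank 4; reducing to Smith normal form yields diagonal entries (1,1,1,1).

Boundary ∂_2: C_2 → C_1 sends each 2-simplex [p,q,r] to [q,r] − [p,r] + [p,q]. For instance
  ∂[1,2,4] = [2,4] − [1,4] + [1,2],
  ∂[0,1,4] = [1,4] − [0,4] + [0,1].
As a 10×10 matrix over Z this has rank 6, with invariant factors (1,1,1,1,1,1).

Boundary ∂_3: C_3 → C_2 sends each 3-simplex σ to the alternating sum Σ_i (−1)^i (σ with its i-th vertex removed). For instance
  ∂[1,2,3,4] = [2,3,4] − [1,3,4] + [1,2,4] − [1,2,3],
  ∂[0,1,2,3] = [1,2,3] − [0,2,3] + [0,1,3] − [0,1,2].
As a 10×5 matrix over Z this has rank 4, with invariant factors (1,1,1,1).

Reading off H_k = ker ∂_k / im ∂_{k+1}:

  H_0: rank C_0 − rank ∂_1 = 5 − 4 = 1, and the invariant factors of ∂_1 are all 1, so H_0 = Z.
  H_1: rank ker ∂_1 − rank ∂_2 = (10 − 4) − 6 = 0, and the invariant factors of ∂_2 are all 1, so H_1 = 0.
  H_2: rank ker ∂_2 − rank ∂_3 = (10 − 6) − 4 = 0, and the invariant factors of ∂_3 are all 1, so H_2 = 0.
  H_3: rank ker ∂_3 − rank ∂_4 = (5 − 4) − 0 = 1, and there is no ∂_4, so H_3 = Z.

H_0 ≅ Z,  H_1 = 0,  H_2 = 0,  H_3 ≅ Z.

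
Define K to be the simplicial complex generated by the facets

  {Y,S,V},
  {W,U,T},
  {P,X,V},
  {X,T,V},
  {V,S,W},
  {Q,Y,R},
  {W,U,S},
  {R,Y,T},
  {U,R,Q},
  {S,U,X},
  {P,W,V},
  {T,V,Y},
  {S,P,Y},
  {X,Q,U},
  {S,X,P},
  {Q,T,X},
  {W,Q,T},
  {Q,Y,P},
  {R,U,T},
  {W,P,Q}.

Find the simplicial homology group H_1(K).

H_1 ≅ Z ⊕ Z/2Z.

We work with the vertex ordering P < Q < R < S < T < U < V < W < X < Y. The simplices of K, each written with vertices in increasing order, are:

  0-simplices (10): P, Q, R, S, T, U, V, W, X, Y
  1-simplices (30): PQ, PS, PV, PW, PX, PY, QR, QT, QU, QW, QX, QY, RT, RU, RY, SU, SV, SW, SX, SY, TU, TV, TW, TX, TY, UW, UX, VW, VX, VY
  2-simplices (20): PQW, PQY, PSX, PSY, PVW, PVX, QRU, QRY, QTW, QTX, QUX, RTU, RTY, SUW, SUX, SVW, SVY, TUW, TVX, TVY

so the chain groups are C_0 ≅ Z^10, C_1 ≅ Z^30, C_2 ≅ Z^20.

Boundary ∂_1: C_1 → C_0 sends each edge [p,q] (with p < q) to q − p. For instance
  ∂SY = Y − S.
The 10×30 boundary matrix has rank 9 and Smith normal form diag(1,1,1,1,1,1,1,1,1).

Boundary ∂_2: C_2 → C_1 maps a triangle to the signed sum of its edges. For instance
  ∂QUX = UX − QX + QU,
  ∂PVW = VW − PW + PV.
The 30×20 boundary matrix has rank 20 and Smith normal form diag(1,1,1,1,1,1,1,1,1,1,1,1,1,1,1,1,1,1,1,2).

Reading off H_k = ker ∂_k / im ∂_{k+1}:

  H_1: rank ker ∂_1 − rank ∂_2 = (30 − 9) − 20 = 1, and ∂_2 has invariant factor 2 > 1, so H_1 ≅ Z ⊕ Z/2Z.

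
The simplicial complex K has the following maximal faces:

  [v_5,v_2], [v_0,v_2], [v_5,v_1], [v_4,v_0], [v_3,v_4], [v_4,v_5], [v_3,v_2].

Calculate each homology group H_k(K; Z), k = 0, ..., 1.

H_0 ≅ Z,  H_1 ≅ Z^2.

Fix the vertex order v_0 < v_1 < v_2 < v_3 < v_4 < v_5 and write every simplex with vertices in increasing order. Then dim K = 1 and the simplices of K are:

  0-simplices (6): [v_0], [v_1], [v_2], [v_3], [v_4], [v_5]
  1-simplices (7): [v_0,v_2], [v_0,v_4], [v_1,v_5], [v_2,v_3], [v_2,v_5], [v_3,v_4], [v_4,v_5]

so the chain groups are C_0 ≅ Z^6, C_1 ≅ Z^7.

Boundary ∂_1: C_1 → C_0 sends each edge [p,q] (with p < q) to q − p. For instance
  ∂[v_3,v_4] = [v_4] − [v_3].
The resulting 6×7 matrix has rank 5, and its Smith normal form has invariant factors (1,1,1,1,1).

Computing H_k = (kernel of ∂_k) / (image of ∂_{k+1}):

  H_0: rank C_0 − rank ∂_1 = 6 − 5 = 1, and the invariant factors of ∂_1 are all 1, so H_0 = Z.
  H_1: rank ker ∂_1 − rank ∂_2 = (7 − 5) − 0 = 2, and there is no ∂_2, so H_1 = Z^2.

As a check, the Euler characteristic is 6 − 7 = -1, which agrees with 1 − 2 = -1.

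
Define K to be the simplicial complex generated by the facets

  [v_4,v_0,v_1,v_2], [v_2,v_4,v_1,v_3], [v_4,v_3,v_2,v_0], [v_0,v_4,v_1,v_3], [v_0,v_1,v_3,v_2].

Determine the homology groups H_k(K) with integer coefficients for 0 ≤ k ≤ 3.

K has 5 vertices, 10 edges, 10 triangles, 5 3-simplices.
rank ∂_0 = 0, rank ∂_1 = 4 ⇒ b_0 = 5 − 0 − 4 = 1; all invariant factors of ∂_1 are 1 so no torsion. So H_0 = Z.
rank ∂_1 = 4, rank ∂_2 = 6 ⇒ b_1 = 10 − 4 − 6 = 0; all invariant factors of ∂_2 are 1 so no torsion. So H_1 = 0.
rank ∂_2 = 6, rank ∂_3 = 4 ⇒ b_2 = 10 − 6 − 4 = 0; all invariant factors of ∂_3 are 1 so no torsion. So H_2 = 0.
rank ∂_3 = 4, rank ∂_4 = 0 ⇒ b_3 = 5 − 4 − 0 = 1. So H_3 = Z.

H_0 = Z,  H_1 = 0,  H_2 = 0,  H_3 = Z.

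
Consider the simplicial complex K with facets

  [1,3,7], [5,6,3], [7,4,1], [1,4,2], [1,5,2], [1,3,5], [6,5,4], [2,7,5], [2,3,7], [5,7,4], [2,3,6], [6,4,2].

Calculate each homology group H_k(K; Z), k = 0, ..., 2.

H_0 ≅ Z,  H_1 ≅ Z_2,  H_2 = 0.

Order the vertices as 1 < 2 < 3 < 4 < 5 < 6 < 7. Listing each simplex with vertices in this order, K has dimension 2 with simplices:

  0-simplices (7): [1], [2], [3], [4], [5], [6], [7]
  1-simplices (18): [1,2], [1,3], [1,4], [1,5], [1,7], [2,3], [2,4], [2,5], [2,6], [2,7], [3,5], [3,6], [3,7], [4,5], [4,6], [4,7], [5,6], [5,7]
  2-simplices (12): [1,2,4], [1,2,5], [1,3,5], [1,3,7], [1,4,7], [2,3,6], [2,3,7], [2,4,6], [2,5,7], [3,5,6], [4,5,6], [4,5,7]

Hence C_0 ≅ Z^7, C_1 ≅ Z^18, C_2 ≅ Z^12.

The boundary map ∂_1: C_1 → C_0 sends each edge [p,q] (with p < q) to q − p.
The 7×18 boundary matrix has rank 6 and Smith normal form diag(1,1,1,1,1,1).

Boundary ∂_2: C_2 → C_1 maps a triangle to the signed sum of its edges. For instance
  ∂[2,5,7] = [5,7] − [2,7] + [2,5],
  ∂[1,3,5] = [3,5] − [1,5] + [1,3].
This gives a 18×12 integer matrix of rank 12; reducing to Smith normal form yields diagonal entries (1,1,1,1,1,1,1,1,1,1,1,2).

From H_k ≅ ker(∂_k) / im(∂_{k+1}) we obtain:

  H_0: rank C_0 − rank ∂_1 = 7 − 6 = 1, and the invariant factors of ∂_1 are all 1, so H_0 = Z.
  H_1: rank ker ∂_1 − rank ∂_2 = (18 − 6) − 12 = 0, and ∂_2 has invariant factor 2 > 1, so H_1 = Z_2.
  H_2: rank ker ∂_2 − rank ∂_3 = (12 − 12) − 0 = 0, and there is no ∂_3, so H_2 = 0.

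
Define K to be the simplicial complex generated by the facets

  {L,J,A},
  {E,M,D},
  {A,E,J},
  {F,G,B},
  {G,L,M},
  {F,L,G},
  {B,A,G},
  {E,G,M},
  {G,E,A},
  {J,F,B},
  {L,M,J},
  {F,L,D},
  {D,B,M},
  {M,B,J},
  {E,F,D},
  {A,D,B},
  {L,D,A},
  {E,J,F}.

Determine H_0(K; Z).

H_0 = Z.

We work with the vertex ordering A < B < D < E < F < G < J < L < M. The simplices of K, each written with vertices in increasing order, are:

  0-simplices (9): A, B, D, E, F, G, J, L, M
  1-simplices (27): AB, AD, AE, AG, AJ, AL, BD, BF, BG, BJ, BM, DE, DF, DL, DM, EF, EG, EJ, EM, FG, FJ, FL, GL, GM, JL, JM, LM
  2-simplices (18): ABD, ABG, ADL, AEG, AEJ, AJL, BDM, BFG, BFJ, BJM, DEF, DEM, DFL, EFJ, EGM, FGL, GLM, JLM

so the chain groups are C_0 ≅ Z^9, C_1 ≅ Z^27, C_2 ≅ Z^18.

The boundary map ∂_1: C_1 → C_0 maps an edge to its endpoints' difference, ∂[p,q] = q − p. For instance
  ∂AG = G − A.
The resulting 9×27 matrix has rank 8, and its Smith normal form has invariant factors (1,1,1,1,1,1,1,1).

∂_2: C_2 → C_1 sends each 2-simplex [p,q,r] to [q,r] − [p,r] + [p,q]. For instance
  ∂DFL = FL − DL + DF,
  ∂BDM = DM − BM + BD.
The 27×18 boundary matrix has rank 17 and Smith normal form diag(1,1,1,1,1,1,1,1,1,1,1,1,1,1,1,1,1).

Computing H_k = (kernel of ∂_k) / (image of ∂_{k+1}):

  H_0: rank C_0 − rank ∂_1 = 9 − 8 = 1, and the invariant factors of ∂_1 are all 1, so H_0 = Z.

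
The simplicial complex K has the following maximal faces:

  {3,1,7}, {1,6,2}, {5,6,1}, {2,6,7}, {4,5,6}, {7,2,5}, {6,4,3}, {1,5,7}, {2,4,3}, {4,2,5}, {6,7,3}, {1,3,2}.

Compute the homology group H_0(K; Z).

H_0 = Z.

Fix the vertex order 1 < 2 < 3 < 4 < 5 < 6 < 7 and write every simplex with vertices in increasing order. Then dim K = 2 and the simplices of K are:

  0-simplices (7): [1], [2], [3], [4], [5], [6], [7]
  1-simplices (18): [1,2], [1,3], [1,5], [1,6], [1,7], [2,3], [2,4], [2,5], [2,6], [2,7], [3,4], [3,6], [3,7], [4,5], [4,6], [5,6], [5,7], [6,7]
  2-simplices (12): [1,2,3], [1,2,6], [1,3,7], [1,5,6], [1,5,7], [2,3,4], [2,4,5], [2,5,7], [2,6,7], [3,4,6], [3,6,7], [4,5,6]

so the chain groups are C_0 ≅ Z^7, C_1 ≅ Z^18, C_2 ≅ Z^12.

Boundary ∂_1: C_1 → C_0 maps an edge to its endpoints' difference, ∂[p,q] = q − p.
As a 7×18 matrix over Z this has rank 6, with invariant factors (1,1,1,1,1,1).

The boundary map ∂_2: C_2 → C_1 maps a triangle to the signed sum of its edges. For instance
  ∂[1,2,6] = [2,6] − [1,6] + [1,2],
  ∂[1,3,7] = [3,7] − [1,7] + [1,3].
The 18×12 boundary matrix has rank 12 and Smith normal form diag(1,1,1,1,1,1,1,1,1,1,1,2).

Now H_k = ker ∂_k / im ∂_{k+1}, so:

  H_0: rank C_0 − rank ∂_1 = 7 − 6 = 1, and the invariant factors of ∂_1 are all 1, so H_0 = Z.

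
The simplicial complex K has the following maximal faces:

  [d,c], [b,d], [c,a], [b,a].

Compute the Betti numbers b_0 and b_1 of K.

b_0 = 1, b_1 = 1.

We work with the vertex ordering a < b < c < d. The simplices of K, each written with vertices in increasing order, are:

  0-simplices (4): a, b, c, d
  1-simplices (4): ab, ac, bd, cd

giving chain groups C_0 ≅ Z^4, C_1 ≅ Z^4.

The boundary map ∂_1: C_1 → C_0 is given by ∂[p,q] = [q] − [p]. For instance
  ∂cd = d − c.
The 4×4 boundary matrix has rank 3 and Smith normal form diag(1,1,1).

Reading off H_k = ker ∂_k / im ∂_{k+1}:

  H_0: rank C_0 − rank ∂_1 = 4 − 3 = 1, and the invariant factors of ∂_1 are all 1, so H_0 = Z.
  H_1: rank ker ∂_1 − rank ∂_2 = (4 − 3) − 0 = 1, and there is no ∂_2, so H_1 = Z.

Hence the Betti numbers are b_0 = 1, b_1 = 1.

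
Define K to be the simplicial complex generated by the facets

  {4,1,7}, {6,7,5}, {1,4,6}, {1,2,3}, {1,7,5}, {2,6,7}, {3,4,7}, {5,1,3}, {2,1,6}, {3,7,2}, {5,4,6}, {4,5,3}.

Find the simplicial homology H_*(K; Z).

Take the total order 1 < 2 < 3 < 4 < 5 < 6 < 7 on the vertex set. Then K (dimension 2) consists of the simplices:

  0-simplices (7): [1], [2], [3], [4], [5], [6], [7]
  1-simplices (18): [1,2], [1,3], [1,4], [1,5], [1,6], [1,7], [2,3], [2,6], [2,7], [3,4], [3,5], [3,7], [4,5], [4,6], [4,7], [5,6], [5,7], [6,7]
  2-simplices (12): [1,2,3], [1,2,6], [1,3,5], [1,4,6], [1,4,7], [1,5,7], [2,3,7], [2,6,7], [3,4,5], [3,4,7], [4,5,6], [5,6,7]

so the chain groups are C_0 ≅ Z^7, C_1 ≅ Z^18, C_2 ≅ Z^12.

Boundary ∂_1: C_1 → C_0 is given by ∂[p,q] = [q] − [p].
The 7×18 boundary matrix has rank 6 and Smith normal form diag(1,1,1,1,1,1).

The boundary map ∂_2: C_2 → C_1 acts by ∂[p,q,r] = [q,r] − [p,r] + [p,q]. For instance
  ∂[5,6,7] = [6,7] − [5,7] + [5,6],
  ∂[3,4,7] = [4,7] − [3,7] + [3,4].
The 18×12 boundary matrix has rank 12 and Smith normal form diag(1,1,1,1,1,1,1,1,1,1,1,2).

From H_k ≅ ker(∂_k) / im(∂_{k+1}) we obtain:

  H_0: rank C_0 − rank ∂_1 = 7 − 6 = 1, and the invariant factors of ∂_1 are all 1, so H_0 = Z.
  H_1: rank ker ∂_1 − rank ∂_2 = (18 − 6) − 12 = 0, and ∂_2 has invariant factor 2 > 1, so H_1 = Z_2.
  H_2: rank ker ∂_2 − rank ∂_3 = (12 − 12) − 0 = 0, and there is no ∂_3, so H_2 = 0.

As a check, the Euler characteristic is 7 − 18 + 12 = 1, which agrees with 1 − 0 + 0 = 1.

H_0 ≅ Z,  H_1 ≅ Z_2,  H_2 = 0.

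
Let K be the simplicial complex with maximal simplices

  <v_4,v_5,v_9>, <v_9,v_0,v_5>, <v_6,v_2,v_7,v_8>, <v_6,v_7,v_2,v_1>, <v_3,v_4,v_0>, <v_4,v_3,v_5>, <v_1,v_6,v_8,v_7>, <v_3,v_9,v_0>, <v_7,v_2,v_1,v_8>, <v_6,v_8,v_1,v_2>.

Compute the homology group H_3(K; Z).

Fix the vertex order v_0 < v_1 < v_2 < v_3 < v_4 < v_5 < v_6 < v_7 < v_8 < v_9 and write every simplex with vertices in increasing order. Then dim K = 3 and the simplices of K are:

  0-simplices (10): [v_0], [v_1], [v_2], [v_3], [v_4], [v_5], [v_6], [v_7], [v_8], [v_9]
  1-simplices (20): (20 of them)
  2-simplices (15): (15 of them)
  3-simplices (5): [v_1,v_2,v_6,v_7], [v_1,v_2,v_6,v_8], [v_1,v_2,v_7,v_8], [v_1,v_6,v_7,v_8], [v_2,v_6,v_7,v_8]

so the chain groups are C_0 ≅ Z^10, C_1 ≅ Z^20, C_2 ≅ Z^15, C_3 ≅ Z^5.

∂_1: C_1 → C_0 maps an edge to its endpoints' difference, ∂[p,q] = q − p. For instance
  ∂[v_1,v_2] = [v_2] − [v_1].
As a 10×20 matrix over Z this has rank 8, with invariant factors (1,1,1,1,1,1,1,1).

The boundary map ∂_2: C_2 → C_1 acts by ∂[p,q,r] = [q,r] − [p,r] + [p,q]. For instance
  ∂[v_6,v_7,v_8] = [v_7,v_8] − [v_6,v_8] + [v_6,v_7],
  ∂[v_1,v_6,v_8] = [v_6,v_8] − [v_1,v_8] + [v_1,v_6].
This gives a 20×15 integer matrix of rank 11; reducing to Smith normal form yields diagonal entries (1,1,1,1,1,1,1,1,1,1,1).

∂_3: C_3 → C_2 sends each 3-simplex σ to the alternating sum Σ_i (−1)^i (σ with its i-th vertex removed). For instance
  ∂[v_1,v_2,v_6,v_8] = [v_2,v_6,v_8] − [v_1,v_6,v_8] + [v_1,v_2,v_8] − [v_1,v_2,v_6],
  ∂[v_1,v_2,v_6,v_7] = [v_2,v_6,v_7] − [v_1,v_6,v_7] + [v_1,v_2,v_7] − [v_1,v_2,v_6].
As a 15×5 matrix over Z this has rank 4, with invariant factors (1,1,1,1).

Reading off H_k = ker ∂_k / im ∂_{k+1}:

  H_3: rank ker ∂_3 − rank ∂_4 = (5 − 4) − 0 = 1, and there is no ∂_4, so H_3 ≅ Z.

H_3 ≅ Z.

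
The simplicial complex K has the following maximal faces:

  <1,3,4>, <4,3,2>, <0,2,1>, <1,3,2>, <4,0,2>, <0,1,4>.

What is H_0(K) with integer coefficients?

H_0 ≅ Z.

Fix the vertex order 0 < 1 < 2 < 3 < 4 and write every simplex with vertices in increasing order. Then dim K = 2 and the simplices of K are:

  0-simplices (5): [0], [1], [2], [3], [4]
  1-simplices (9): [0,1], [0,2], [0,4], [1,2], [1,3], [1,4], [2,3], [2,4], [3,4]
  2-simplices (6): [0,1,2], [0,1,4], [0,2,4], [1,2,3], [1,3,4], [2,3,4]

Hence C_0 ≅ Z^5, C_1 ≅ Z^9, C_2 ≅ Z^6.

∂_1: C_1 → C_0 sends each edge [p,q] (with p < q) to q − p.
This gives a 5×9 integer matrix of rank 4; reducing to Smith normal form yields diagonal entries (1,1,1,1).

The boundary map ∂_2: C_2 → C_1 sends each 2-simplex [p,q,r] to [q,r] − [p,r] + [p,q]. For instance
  ∂[0,1,2] = [1,2] − [0,2] + [0,1],
  ∂[0,2,4] = [2,4] − [0,4] + [0,2].
The resulting 9×6 matrix has rank 5, and its Smith normal form has invariant factors (1,1,1,1,1).

Computing H_k = (kernel of ∂_k) / (image of ∂_{k+1}):

  H_0: rank C_0 − rank ∂_1 = 5 − 4 = 1, and the invariant factors of ∂_1 are all 1, so H_0 ≅ Z.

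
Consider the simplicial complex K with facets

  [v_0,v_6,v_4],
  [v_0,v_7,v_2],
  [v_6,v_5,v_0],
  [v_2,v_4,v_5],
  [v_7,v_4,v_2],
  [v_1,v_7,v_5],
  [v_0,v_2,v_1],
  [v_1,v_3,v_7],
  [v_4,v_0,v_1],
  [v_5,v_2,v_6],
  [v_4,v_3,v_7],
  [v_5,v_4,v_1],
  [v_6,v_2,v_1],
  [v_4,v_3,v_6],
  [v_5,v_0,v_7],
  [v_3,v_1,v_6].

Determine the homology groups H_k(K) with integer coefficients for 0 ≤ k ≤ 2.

H_0 = Z,  H_1 = Z^2,  H_2 = Z.

Order the vertices as v_0 < v_1 < v_2 < v_3 < v_4 < v_5 < v_6 < v_7. Listing each simplex with vertices in this order, K has dimension 2 with simplices:

  0-simplices (8): [v_0], [v_1], [v_2], [v_3], [v_4], [v_5], [v_6], [v_7]
  1-simplices (24): (24 of them)
  2-simplices (16): (16 of them)

giving chain groups C_0 ≅ Z^8, C_1 ≅ Z^24, C_2 ≅ Z^16.

The boundary map ∂_1: C_1 → C_0 sends each edge [p,q] (with p < q) to q − p. For instance
  ∂[v_4,v_7] = [v_7] − [v_4].
This gives a 8×24 integer matrix of rank 7; reducing to Smith normal form yields diagonal entries (1,1,1,1,1,1,1).

∂_2: C_2 → C_1 acts by ∂[p,q,r] = [q,r] − [p,r] + [p,q]. For instance
  ∂[v_0,v_5,v_7] = [v_5,v_7] − [v_0,v_7] + [v_0,v_5],
  ∂[v_0,v_5,v_6] = [v_5,v_6] − [v_0,v_6] + [v_0,v_5].
The resulting 24×16 matrix has rank 15, and its Smith normal form has invariant factors (1,1,1,1,1,1,1,1,1,1,1,1,1,1,1).

From H_k ≅ ker(∂_k) / im(∂_{k+1}) we obtain:

  H_0: rank C_0 − rank ∂_1 = 8 − 7 = 1, and the invariant factors of ∂_1 are all 1, so H_0 ≅ Z.
  H_1: rank ker ∂_1 − rank ∂_2 = (24 − 7) − 15 = 2, and the invariant factors of ∂_2 are all 1, so H_1 ≅ Z^2.
  H_2: rank ker ∂_2 − rank ∂_3 = (16 − 15) − 0 = 1, and there is no ∂_3, so H_2 ≅ Z.

As a check, the Euler characteristic is 8 − 24 + 16 = 0, which agrees with 1 − 2 + 1 = 0.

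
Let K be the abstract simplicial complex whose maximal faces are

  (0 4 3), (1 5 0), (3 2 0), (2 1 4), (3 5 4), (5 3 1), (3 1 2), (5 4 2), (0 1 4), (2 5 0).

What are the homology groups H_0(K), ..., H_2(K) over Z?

H_0 = Z,  H_1 = Z/2,  H_2 = 0.

We work with the vertex ordering 0 < 1 < 2 < 3 < 4 < 5. The simplices of K, each written with vertices in increasing order, are:

  0-simplices (6): [0], [1], [2], [3], [4], [5]
  1-simplices (15): [0,1], [0,2], [0,3], [0,4], [0,5], [1,2], [1,3], [1,4], [1,5], [2,3], [2,4], [2,5], [3,4], [3,5], [4,5]
  2-simplices (10): [0,1,4], [0,1,5], [0,2,3], [0,2,5], [0,3,4], [1,2,3], [1,2,4], [1,3,5], [2,4,5], [3,4,5]

Hence C_0 ≅ Z^6, C_1 ≅ Z^15, C_2 ≅ Z^10.

Boundary ∂_1: C_1 → C_0 is given by ∂[p,q] = [q] − [p]. For instance
  ∂[0,5] = [5] − [0].
As a 6×15 matrix over Z this has rank 5, with invariant factors (1,1,1,1,1).

Boundary ∂_2: C_2 → C_1 acts by ∂[p,q,r] = [q,r] − [p,r] + [p,q]. For instance
  ∂[1,2,3] = [2,3] − [1,3] + [1,2],
  ∂[3,4,5] = [4,5] − [3,5] + [3,4].
This gives a 15×10 integer matrix of rank 10; reducing to Smith normal form yields diagonal entries (1,1,1,1,1,1,1,1,1,2).

Computing H_k = (kernel of ∂_k) / (image of ∂_{k+1}):

  H_0: rank C_0 − rank ∂_1 = 6 − 5 = 1, and the invariant factors of ∂_1 are all 1, so H_0 = Z.
  H_1: rank ker ∂_1 − rank ∂_2 = (15 − 5) − 10 = 0, and ∂_2 has invariant factor 2 > 1, so H_1 = Z/2.
  H_2: rank ker ∂_2 − rank ∂_3 = (10 − 10) − 0 = 0, and there is no ∂_3, so H_2 = 0.

(K is a triangulation of the real projective plane RP^2.)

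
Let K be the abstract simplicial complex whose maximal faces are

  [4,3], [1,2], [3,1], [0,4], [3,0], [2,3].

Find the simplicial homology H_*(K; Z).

H_0 ≅ Z,  H_1 ≅ Z^2.

We work with the vertex ordering 0 < 1 < 2 < 3 < 4. The simplices of K, each written with vertices in increasing order, are:

  0-simplices (5): [0], [1], [2], [3], [4]
  1-simplices (6): [0,3], [0,4], [1,2], [1,3], [2,3], [3,4]

so the chain groups are C_0 ≅ Z^5, C_1 ≅ Z^6.

Boundary ∂_1: C_1 → C_0 is given by ∂[p,q] = [q] − [p]. For instance
  ∂[0,4] = [4] − [0].
This gives a 5×6 integer matrix of rank 4; reducing to Smith normal form yields diagonal entries (1,1,1,1).

Now H_k = ker ∂_k / im ∂_{k+1}, so:

  H_0: rank C_0 − rank ∂_1 = 5 − 4 = 1, and the invariant factors of ∂_1 are all 1, so H_0 ≅ Z.
  H_1: rank ker ∂_1 − rank ∂_2 = (6 − 4) − 0 = 2, and there is no ∂_2, so H_1 ≅ Z^2.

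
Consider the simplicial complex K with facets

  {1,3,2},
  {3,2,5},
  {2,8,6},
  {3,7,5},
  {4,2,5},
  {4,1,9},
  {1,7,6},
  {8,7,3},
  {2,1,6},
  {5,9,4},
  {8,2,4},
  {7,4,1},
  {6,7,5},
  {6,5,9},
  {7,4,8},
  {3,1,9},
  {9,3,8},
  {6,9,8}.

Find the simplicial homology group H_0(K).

We work with the vertex ordering 1 < 2 < 3 < 4 < 5 < 6 < 7 < 8 < 9. The simplices of K, each written with vertices in increasing order, are:

  0-simplices (9): [1], [2], [3], [4], [5], [6], [7], [8], [9]
  1-simplices (27): (27 of them)
  2-simplices (18): [1,2,3], [1,2,6], [1,3,9], [1,4,7], [1,4,9], [1,6,7], [2,3,5], [2,4,5], [2,4,8], [2,6,8], [3,5,7], [3,7,8], [3,8,9], [4,5,9], [4,7,8], [5,6,7], [5,6,9], [6,8,9]

Hence C_0 ≅ Z^9, C_1 ≅ Z^27, C_2 ≅ Z^18.

Boundary ∂_1: C_1 → C_0 sends each edge [p,q] (with p < q) to q − p. For instance
  ∂[2,4] = [4] − [2].
The resulting 9×27 matrix has rank 8, and its Smith normal form has invariant factors (1,1,1,1,1,1,1,1).

∂_2: C_2 → C_1 sends each 2-simplex [p,q,r] to [q,r] − [p,r] + [p,q]. For instance
  ∂[2,6,8] = [6,8] − [2,8] + [2,6],
  ∂[4,7,8] = [7,8] − [4,8] + [4,7].
The resulting 27×18 matrix has rank 17, and its Smith normal form has invariant factors (1,1,1,1,1,1,1,1,1,1,1,1,1,1,1,1,1).

From H_k ≅ ker(∂_k) / im(∂_{k+1}) we obtain:

  H_0: rank C_0 − rank ∂_1 = 9 − 8 = 1, and the invariant factors of ∂_1 are all 1, so H_0 ≅ Z.

(K is a triangulation of the torus T^2.)

H_0 ≅ Z.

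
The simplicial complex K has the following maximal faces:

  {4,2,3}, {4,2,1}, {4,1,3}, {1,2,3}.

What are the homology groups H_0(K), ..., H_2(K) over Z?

H_0 ≅ Z,  H_1 = 0,  H_2 ≅ Z.

Take the total order 1 < 2 < 3 < 4 on the vertex set. Then K (dimension 2) consists of the simplices:

  0-simplices (4): [1], [2], [3], [4]
  1-simplices (6): [1,2], [1,3], [1,4], [2,3], [2,4], [3,4]
  2-simplices (4): [1,2,3], [1,2,4], [1,3,4], [2,3,4]

so the chain groups are C_0 ≅ Z^4, C_1 ≅ Z^6, C_2 ≅ Z^4.

∂_1: C_1 → C_0 maps an edge to its endpoints' difference, ∂[p,q] = q − p.
As a 4×6 matrix over Z this has rank 3, with invariant factors (1,1,1).

∂_2: C_2 → C_1 maps a triangle to the signed sum of its edges. For instance
  ∂[2,3,4] = [3,4] − [2,4] + [2,3],
  ∂[1,3,4] = [3,4] − [1,4] + [1,3].
The 6×4 boundary matrix has rank 3 and Smith normal form diag(1,1,1).

Reading off H_k = ker ∂_k / im ∂_{k+1}:

  H_0: rank C_0 − rank ∂_1 = 4 − 3 = 1, and the invariant factors of ∂_1 are all 1, so H_0 = Z.
  H_1: rank ker ∂_1 − rank ∂_2 = (6 − 3) − 3 = 0, and the invariant factors of ∂_2 are all 1, so H_1 = 0.
  H_2: rank ker ∂_2 − rank ∂_3 = (4 − 3) − 0 = 1, and there is no ∂_3, so H_2 = Z.

As a check, the Euler characteristic is 4 − 6 + 4 = 2, which agrees with 1 − 0 + 1 = 2.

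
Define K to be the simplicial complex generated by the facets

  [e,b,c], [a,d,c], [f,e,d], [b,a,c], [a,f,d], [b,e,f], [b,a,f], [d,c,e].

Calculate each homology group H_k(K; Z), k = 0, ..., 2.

We work with the vertex ordering a < b < c < d < e < f. The simplices of K, each written with vertices in increasing order, are:

  0-simplices (6): a, b, c, d, e, f
  1-simplices (12): ab, ac, ad, af, bc, be, bf, cd, ce, de, df, ef
  2-simplices (8): abc, abf, acd, adf, bce, bef, cde, def

so the chain groups are C_0 ≅ Z^6, C_1 ≅ Z^12, C_2 ≅ Z^8.

∂_1: C_1 → C_0 maps an edge to its endpoints' difference, ∂[p,q] = q − p. For instance
  ∂de = e − d.
This gives a 6×12 integer matrix of rank 5; reducing to Smith normal form yields diagonal entries (1,1,1,1,1).

The boundary map ∂_2: C_2 → C_1 acts by ∂[p,q,r] = [q,r] − [p,r] + [p,q]. For instance
  ∂acd = cd − ad + ac,
  ∂bef = ef − bf + be.
As a 12×8 matrix over Z this has rank 7, with invariant factors (1,1,1,1,1,1,1).

From H_k ≅ ker(∂_k) / im(∂_{k+1}) we obtain:

  H_0: rank C_0 − rank ∂_1 = 6 − 5 = 1, and the invariant factors of ∂_1 are all 1, so H_0 ≅ Z.
  H_1: rank ker ∂_1 − rank ∂_2 = (12 − 5) − 7 = 0, and the invariant factors of ∂_2 are all 1, so H_1 ≅ 0.
  H_2: rank ker ∂_2 − rank ∂_3 = (8 − 7) − 0 = 1, and there is no ∂_3, so H_2 ≅ Z.

H_0 = Z,  H_1 = 0,  H_2 = Z.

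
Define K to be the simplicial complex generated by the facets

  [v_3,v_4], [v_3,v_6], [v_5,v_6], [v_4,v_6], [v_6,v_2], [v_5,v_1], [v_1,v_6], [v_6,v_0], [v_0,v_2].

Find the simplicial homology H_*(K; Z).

H_0 ≅ Z,  H_1 ≅ Z^3.

Fix the vertex order v_0 < v_1 < v_2 < v_3 < v_4 < v_5 < v_6 and write every simplex with vertices in increasing order. Then dim K = 1 and the simplices of K are:

  0-simplices (7): [v_0], [v_1], [v_2], [v_3], [v_4], [v_5], [v_6]
  1-simplices (9): [v_0,v_2], [v_0,v_6], [v_1,v_5], [v_1,v_6], [v_2,v_6], [v_3,v_4], [v_3,v_6], [v_4,v_6], [v_5,v_6]

so the chain groups are C_0 ≅ Z^7, C_1 ≅ Z^9.

The boundary map ∂_1: C_1 → C_0 sends each edge [p,q] (with p < q) to q − p.
The resulting 7×9 matrix has rank 6, and its Smith normal form has invariant factors (1,1,1,1,1,1).

Reading off H_k = ker ∂_k / im ∂_{k+1}:

  H_0: rank C_0 − rank ∂_1 = 7 − 6 = 1, and the invariant factors of ∂_1 are all 1, so H_0 = Z.
  H_1: rank ker ∂_1 − rank ∂_2 = (9 − 6) − 0 = 3, and there is no ∂_2, so H_1 = Z^3.

(K is a triangulation of a wedge of 3 circles.)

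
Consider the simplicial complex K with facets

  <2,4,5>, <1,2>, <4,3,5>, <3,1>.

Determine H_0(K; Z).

H_0 ≅ Z.

Fix the vertex order 1 < 2 < 3 < 4 < 5 and write every simplex with vertices in increasing order. Then dim K = 2 and the simplices of K are:

  0-simplices (5): [1], [2], [3], [4], [5]
  1-simplices (7): [1,2], [1,3], [2,4], [2,5], [3,4], [3,5], [4,5]
  2-simplices (2): [2,4,5], [3,4,5]

giving chain groups C_0 ≅ Z^5, C_1 ≅ Z^7, C_2 ≅ Z^2.

∂_1: C_1 → C_0 is given by ∂[p,q] = [q] − [p]. For instance
  ∂[1,2] = [2] − [1].
As a 5×7 matrix over Z this has rank 4, with invariant factors (1,1,1,1).

Boundary ∂_2: C_2 → C_1 acts by ∂[p,q,r] = [q,r] − [p,r] + [p,q]. For instance
  ∂[2,4,5] = [4,5] − [2,5] + [2,4],
  ∂[3,4,5] = [4,5] − [3,5] + [3,4].
As a 7×2 matrix over Z this has rank 2, with invariant factors (1,1).

Now H_k = ker ∂_k / im ∂_{k+1}, so:

  H_0: rank C_0 − rank ∂_1 = 5 − 4 = 1, and the invariant factors of ∂_1 are all 1, so H_0 = Z.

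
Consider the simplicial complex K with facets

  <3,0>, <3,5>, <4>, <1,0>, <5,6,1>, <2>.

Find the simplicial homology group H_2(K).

Fix the vertex order 0 < 1 < 2 < 3 < 4 < 5 < 6 and write every simplex with vertices in increasing order. Then dim K = 2 and the simplices of K are:

  0-simplices (7): [0], [1], [2], [3], [4], [5], [6]
  1-simplices (6): [0,1], [0,3], [1,5], [1,6], [3,5], [5,6]
  2-simplices (1): [1,5,6]

Hence C_0 ≅ Z^7, C_1 ≅ Z^6, C_2 ≅ Z^1.

Boundary ∂_1: C_1 → C_0 maps an edge to its endpoints' difference, ∂[p,q] = q − p.
The 7×6 boundary matrix has rank 4 and Smith normal form diag(1,1,1,1).

The boundary map ∂_2: C_2 → C_1 sends each 2-simplex [p,q,r] to [q,r] − [p,r] + [p,q]. For instance
  ∂[1,5,6] = [5,6] − [1,6] + [1,5].
The resulting 6×1 matrix has rank 1, and its Smith normal form has invariant factors (1).

Now H_k = ker ∂_k / im ∂_{k+1}, so:

  H_2: rank ker ∂_2 − rank ∂_3 = (1 − 1) − 0 = 0, and there is no ∂_3, so H_2 ≅ 0.

H_2 ≅ 0.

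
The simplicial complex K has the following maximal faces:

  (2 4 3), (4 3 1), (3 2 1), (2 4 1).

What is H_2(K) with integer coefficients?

H_2 = Z.

Take the total order 1 < 2 < 3 < 4 on the vertex set. Then K (dimension 2) consists of the simplices:

  0-simplices (4): [1], [2], [3], [4]
  1-simplices (6): [1,2], [1,3], [1,4], [2,3], [2,4], [3,4]
  2-simplices (4): [1,2,3], [1,2,4], [1,3,4], [2,3,4]

so the chain groups are C_0 ≅ Z^4, C_1 ≅ Z^6, C_2 ≅ Z^4.

∂_1: C_1 → C_0 is given by ∂[p,q] = [q] − [p].
The resulting 4×6 matrix has rank 3, and its Smith normal form has invariant factors (1,1,1).

The boundary map ∂_2: C_2 → C_1 sends each 2-simplex [p,q,r] to [q,r] − [p,r] + [p,q]. For instance
  ∂[1,2,3] = [2,3] − [1,3] + [1,2],
  ∂[1,3,4] = [3,4] − [1,4] + [1,3].
As a 6×4 matrix over Z this has rank 3, with invariant factors (1,1,1).

Now H_k = ker ∂_k / im ∂_{k+1}, so:

  H_2: rank ker ∂_2 − rank ∂_3 = (4 − 3) − 0 = 1, and there is no ∂_3, so H_2 = Z.

(K is a triangulation of the 2-sphere S^2.)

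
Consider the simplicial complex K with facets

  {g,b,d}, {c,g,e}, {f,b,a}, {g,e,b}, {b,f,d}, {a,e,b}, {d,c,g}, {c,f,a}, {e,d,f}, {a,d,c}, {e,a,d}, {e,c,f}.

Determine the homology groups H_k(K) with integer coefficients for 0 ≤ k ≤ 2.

H_0 ≅ Z,  H_1 ≅ Z/2,  H_2 = 0.

K has 7 vertices, 18 edges, 12 triangles.
rank ∂_0 = 0, rank ∂_1 = 6 ⇒ b_0 = 7 − 0 − 6 = 1; all invariant factors of ∂_1 are 1 so no torsion. So H_0 = Z.
rank ∂_1 = 6, rank ∂_2 = 12 ⇒ b_1 = 18 − 6 − 12 = 0; ∂_2 has invariant factor(s) [2] giving torsion. So H_1 = Z/2.
rank ∂_2 = 12, rank ∂_3 = 0 ⇒ b_2 = 12 − 12 − 0 = 0. So H_2 = 0.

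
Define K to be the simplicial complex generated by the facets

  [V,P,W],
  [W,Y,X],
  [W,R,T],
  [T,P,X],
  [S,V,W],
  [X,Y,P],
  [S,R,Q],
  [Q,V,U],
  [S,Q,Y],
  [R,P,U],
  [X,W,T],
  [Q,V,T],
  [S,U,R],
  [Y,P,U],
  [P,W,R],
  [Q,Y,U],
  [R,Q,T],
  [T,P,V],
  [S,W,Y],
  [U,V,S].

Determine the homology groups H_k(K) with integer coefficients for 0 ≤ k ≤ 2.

Order the vertices as P < Q < R < S < T < U < V < W < X < Y. Listing each simplex with vertices in this order, K has dimension 2 with simplices:

  0-simplices (10): P, Q, R, S, T, U, V, W, X, Y
  1-simplices (30): PR, PT, PU, PV, PW, PX, PY, QR, QS, QT, QU, QV, QY, RS, RT, RU, RW, SU, SV, SW, SY, TV, TW, TX, UV, UY, VW, WX, WY, XY
  2-simplices (20): PRU, PRW, PTV, PTX, PUY, PVW, PXY, QRS, QRT, QSY, QTV, QUV, QUY, RSU, RTW, SUV, SVW, SWY, TWX, WXY

so the chain groups are C_0 ≅ Z^10, C_1 ≅ Z^30, C_2 ≅ Z^20.

∂_1: C_1 → C_0 is given by ∂[p,q] = [q] − [p]. For instance
  ∂PX = X − P.
As a 10×30 matrix over Z this has rank 9, with invariant factors (1,1,1,1,1,1,1,1,1).

Boundary ∂_2: C_2 → C_1 sends each 2-simplex [p,q,r] to [q,r] − [p,r] + [p,q]. For instance
  ∂PXY = XY − PY + PX,
  ∂WXY = XY − WY + WX.
This gives a 30×20 integer matrix of rank 20; reducing to Smith normal form yields diagonal entries (1,1,1,1,1,1,1,1,1,1,1,1,1,1,1,1,1,1,1,2).

Computing H_k = (kernel of ∂_k) / (image of ∂_{k+1}):

  H_0: rank C_0 − rank ∂_1 = 10 − 9 = 1, and the invariant factors of ∂_1 are all 1, so H_0 = Z.
  H_1: rank ker ∂_1 − rank ∂_2 = (30 − 9) − 20 = 1, and ∂_2 has invariant factor 2 > 1, so H_1 = Z ⊕ Z/2.
  H_2: rank ker ∂_2 − rank ∂_3 = (20 − 20) − 0 = 0, and there is no ∂_3, so H_2 = 0.

(K is a triangulation of the Klein bottle.)

H_0 = Z,  H_1 = Z ⊕ Z/2,  H_2 = 0.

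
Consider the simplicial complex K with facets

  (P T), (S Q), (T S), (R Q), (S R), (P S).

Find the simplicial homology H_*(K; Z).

H_0 = Z,  H_1 = Z^2.

We work with the vertex ordering P < Q < R < S < T. The simplices of K, each written with vertices in increasing order, are:

  0-simplices (5): P, Q, R, S, T
  1-simplices (6): PS, PT, QR, QS, RS, ST

giving chain groups C_0 ≅ Z^5, C_1 ≅ Z^6.

∂_1: C_1 → C_0 maps an edge to its endpoints' difference, ∂[p,q] = q − p.
The resulting 5×6 matrix has rank 4, and its Smith normal form has invariant factors (1,1,1,1).

From H_k ≅ ker(∂_k) / im(∂_{k+1}) we obtain:

  H_0: rank C_0 − rank ∂_1 = 5 − 4 = 1, and the invariant factors of ∂_1 are all 1, so H_0 = Z.
  H_1: rank ker ∂_1 − rank ∂_2 = (6 − 4) − 0 = 2, and there is no ∂_2, so H_1 = Z^2.

As a check, the Euler characteristic is 5 − 6 = -1, which agrees with 1 − 2 = -1.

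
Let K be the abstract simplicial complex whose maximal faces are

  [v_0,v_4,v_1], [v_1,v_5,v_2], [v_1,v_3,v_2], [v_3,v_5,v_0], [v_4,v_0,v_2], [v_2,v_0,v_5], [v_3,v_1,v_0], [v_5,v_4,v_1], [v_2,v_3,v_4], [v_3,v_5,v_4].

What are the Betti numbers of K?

b_0 = 1, b_1 = 0, b_2 = 0.

K has 6 vertices, 15 edges, 10 triangles.
rank ∂_0 = 0, rank ∂_1 = 5 ⇒ b_0 = 6 − 0 − 5 = 1; all invariant factors of ∂_1 are 1 so no torsion. So H_0 ≅ Z.
rank ∂_1 = 5, rank ∂_2 = 10 ⇒ b_1 = 15 − 5 − 10 = 0; ∂_2 has invariant factor(s) [2] giving torsion. So H_1 ≅ Z/2Z.
rank ∂_2 = 10, rank ∂_3 = 0 ⇒ b_2 = 10 − 10 − 0 = 0. So H_2 ≅ 0.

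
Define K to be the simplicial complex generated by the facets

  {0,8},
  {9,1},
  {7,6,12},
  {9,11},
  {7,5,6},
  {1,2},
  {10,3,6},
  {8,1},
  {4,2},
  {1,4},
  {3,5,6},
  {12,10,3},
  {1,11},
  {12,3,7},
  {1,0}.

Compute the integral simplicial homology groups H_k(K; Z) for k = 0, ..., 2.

H_0 ≅ Z^2,  H_1 ≅ Z^4,  H_2 = 0.

Take the total order 0 < 1 < 2 < 3 < 4 < 5 < 6 < 7 < 8 < 9 < 10 < 11 < 12 on the vertex set. Then K (dimension 2) consists of the simplices:

  0-simplices (13): [0], [1], [2], [3], [4], [5], [6], [7], [8], [9], [10], [11], [12]
  1-simplices (21): [0,1], [0,8], [1,2], [1,4], [1,8], [1,9], [1,11], [2,4], [3,5], [3,6], [3,7], [3,10], [3,12], [5,6], [5,7], [6,7], [6,10], [6,12], [7,12], [9,11], [10,12]
  2-simplices (6): [3,5,6], [3,6,10], [3,7,12], [3,10,12], [5,6,7], [6,7,12]

so the chain groups are C_0 ≅ Z^13, C_1 ≅ Z^21, C_2 ≅ Z^6.

Boundary ∂_1: C_1 → C_0 maps an edge to its endpoints' difference, ∂[p,q] = q − p.
As a 13×21 matrix over Z this has rank 11, with invariant factors (1,1,1,1,1,1,1,1,1,1,1).

The boundary map ∂_2: C_2 → C_1 maps a triangle to the signed sum of its edges. For instance
  ∂[3,7,12] = [7,12] − [3,12] + [3,7],
  ∂[3,10,12] = [10,12] − [3,12] + [3,10].
As a 21×6 matrix over Z this has rank 6, with invariant factors (1,1,1,1,1,1).

From H_k ≅ ker(∂_k) / im(∂_{k+1}) we obtain:

  H_0: rank C_0 − rank ∂_1 = 13 − 11 = 2, and the invariant factors of ∂_1 are all 1, so H_0 ≅ Z^2.
  H_1: rank ker ∂_1 − rank ∂_2 = (21 − 11) − 6 = 4, and the invariant factors of ∂_2 are all 1, so H_1 ≅ Z^4.
  H_2: rank ker ∂_2 − rank ∂_3 = (6 − 6) − 0 = 0, and there is no ∂_3, so H_2 ≅ 0.

(K is a triangulation of the disjoint union of the cylinder S^1 x I and a wedge of 3 circles.)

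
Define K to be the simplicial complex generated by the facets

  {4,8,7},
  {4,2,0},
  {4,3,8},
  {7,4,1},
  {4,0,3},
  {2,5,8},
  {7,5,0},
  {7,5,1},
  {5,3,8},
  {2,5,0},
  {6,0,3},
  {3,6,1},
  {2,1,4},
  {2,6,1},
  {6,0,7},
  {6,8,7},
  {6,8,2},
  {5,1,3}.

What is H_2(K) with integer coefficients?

Take the total order 0 < 1 < 2 < 3 < 4 < 5 < 6 < 7 < 8 on the vertex set. Then K (dimension 2) consists of the simplices:

  0-simplices (9): [0], [1], [2], [3], [4], [5], [6], [7], [8]
  1-simplices (27): (27 of them)
  2-simplices (18): [0,2,4], [0,2,5], [0,3,4], [0,3,6], [0,5,7], [0,6,7], [1,2,4], [1,2,6], [1,3,5], [1,3,6], [1,4,7], [1,5,7], [2,5,8], [2,6,8], [3,4,8], [3,5,8], [4,7,8], [6,7,8]

Hence C_0 ≅ Z^9, C_1 ≅ Z^27, C_2 ≅ Z^18.

Boundary ∂_1: C_1 → C_0 maps an edge to its endpoints' difference, ∂[p,q] = q − p. For instance
  ∂[0,6] = [6] − [0].
The 9×27 boundary matrix has rank 8 and Smith normal form diag(1,1,1,1,1,1,1,1).

Boundary ∂_2: C_2 → C_1 maps a triangle to the signed sum of its edges. For instance
  ∂[1,3,5] = [3,5] − [1,5] + [1,3],
  ∂[0,3,4] = [3,4] − [0,4] + [0,3].
As a 27×18 matrix over Z this has rank 17, with invariant factors (1,1,1,1,1,1,1,1,1,1,1,1,1,1,1,1,1).

Reading off H_k = ker ∂_k / im ∂_{k+1}:

  H_2: rank ker ∂_2 − rank ∂_3 = (18 − 17) − 0 = 1, and there is no ∂_3, so H_2 ≅ Z.

H_2 ≅ Z.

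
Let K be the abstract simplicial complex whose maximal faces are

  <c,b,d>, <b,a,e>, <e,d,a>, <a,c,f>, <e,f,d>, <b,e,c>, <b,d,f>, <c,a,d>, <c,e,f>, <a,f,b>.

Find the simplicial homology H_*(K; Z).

H_0 = Z,  H_1 = Z_2,  H_2 = 0.

K has 6 vertices, 15 edges, 10 triangles.
rank ∂_0 = 0, rank ∂_1 = 5 ⇒ b_0 = 6 − 0 − 5 = 1; all invariant factors of ∂_1 are 1 so no torsion. So H_0 = Z.
rank ∂_1 = 5, rank ∂_2 = 10 ⇒ b_1 = 15 − 5 − 10 = 0; ∂_2 has invariant factor(s) [2] giving torsion. So H_1 = Z_2.
rank ∂_2 = 10, rank ∂_3 = 0 ⇒ b_2 = 10 − 10 − 0 = 0. So H_2 = 0.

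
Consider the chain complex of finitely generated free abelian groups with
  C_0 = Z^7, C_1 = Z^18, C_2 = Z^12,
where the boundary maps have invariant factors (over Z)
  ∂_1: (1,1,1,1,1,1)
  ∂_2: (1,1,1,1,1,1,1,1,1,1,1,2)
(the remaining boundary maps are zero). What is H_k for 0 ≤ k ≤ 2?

H_0: b_0 = 7 − 0 − 6 = 1; torsion from ∂_1 factors > 1: none. So H_0 = Z.
H_1: b_1 = 18 − 6 − 12 = 0; torsion from ∂_2 factors > 1: [2]. So H_1 = Z/2Z.
H_2: b_2 = 12 − 12 − 0 = 0; torsion from ∂_3 factors > 1: none. So H_2 = 0.

H_0 = Z,  H_1 = Z/2Z,  H_2 = 0.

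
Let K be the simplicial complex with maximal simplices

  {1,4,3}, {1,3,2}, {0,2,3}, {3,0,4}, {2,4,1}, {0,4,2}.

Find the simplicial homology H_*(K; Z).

Take the total order 0 < 1 < 2 < 3 < 4 on the vertex set. Then K (dimension 2) consists of the simplices:

  0-simplices (5): [0], [1], [2], [3], [4]
  1-simplices (9): [0,2], [0,3], [0,4], [1,2], [1,3], [1,4], [2,3], [2,4], [3,4]
  2-simplices (6): [0,2,3], [0,2,4], [0,3,4], [1,2,3], [1,2,4], [1,3,4]

giving chain groups C_0 ≅ Z^5, C_1 ≅ Z^9, C_2 ≅ Z^6.

The boundary map ∂_1: C_1 → C_0 maps an edge to its endpoints' difference, ∂[p,q] = q − p.
The 5×9 boundary matrix has rank 4 and Smith normal form diag(1,1,1,1).

∂_2: C_2 → C_1 sends each 2-simplex [p,q,r] to [q,r] − [p,r] + [p,q]. For instance
  ∂[0,2,3] = [2,3] − [0,3] + [0,2],
  ∂[1,2,3] = [2,3] − [1,3] + [1,2].
This gives a 9×6 integer matrix of rank 5; reducing to Smith normal form yields diagonal entries (1,1,1,1,1).

Now H_k = ker ∂_k / im ∂_{k+1}, so:

  H_0: rank C_0 − rank ∂_1 = 5 − 4 = 1, and the invariant factors of ∂_1 are all 1, so H_0 ≅ Z.
  H_1: rank ker ∂_1 − rank ∂_2 = (9 − 4) − 5 = 0, and the invariant factors of ∂_2 are all 1, so H_1 ≅ 0.
  H_2: rank ker ∂_2 − rank ∂_3 = (6 − 5) − 0 = 1, and there is no ∂_3, so H_2 ≅ Z.

(K is a triangulation of the 2-sphere S^2.)

H_0 = Z,  H_1 = 0,  H_2 = Z.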